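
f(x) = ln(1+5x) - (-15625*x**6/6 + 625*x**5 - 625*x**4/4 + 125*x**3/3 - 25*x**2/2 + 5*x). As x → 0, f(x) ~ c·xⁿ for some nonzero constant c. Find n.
7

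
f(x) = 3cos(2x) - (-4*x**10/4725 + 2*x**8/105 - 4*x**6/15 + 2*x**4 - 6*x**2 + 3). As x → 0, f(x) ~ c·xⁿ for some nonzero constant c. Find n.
12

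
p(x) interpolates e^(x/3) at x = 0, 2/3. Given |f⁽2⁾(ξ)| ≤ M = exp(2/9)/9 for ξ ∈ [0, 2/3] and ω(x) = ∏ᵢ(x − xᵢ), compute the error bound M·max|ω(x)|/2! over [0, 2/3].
exp(2/9)/162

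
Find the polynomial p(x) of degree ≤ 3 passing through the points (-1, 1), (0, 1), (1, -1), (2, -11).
-x**3 - x**2 + 1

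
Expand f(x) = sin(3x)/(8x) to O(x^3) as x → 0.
3/8 - 9*x**2/16 + O(x**3)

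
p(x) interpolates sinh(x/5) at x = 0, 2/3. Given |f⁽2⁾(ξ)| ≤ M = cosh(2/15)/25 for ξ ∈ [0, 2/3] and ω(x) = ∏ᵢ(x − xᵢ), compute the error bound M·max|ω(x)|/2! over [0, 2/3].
cosh(2/15)/450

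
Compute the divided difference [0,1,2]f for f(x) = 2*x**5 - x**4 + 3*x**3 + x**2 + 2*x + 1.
33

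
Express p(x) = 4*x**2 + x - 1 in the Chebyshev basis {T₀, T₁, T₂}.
T₀ + T₁ + (2)T₂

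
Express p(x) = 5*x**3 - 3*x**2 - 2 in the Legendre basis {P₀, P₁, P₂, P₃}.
(-3)P₀ + (3)P₁ + (-2)P₂ + (2)P₃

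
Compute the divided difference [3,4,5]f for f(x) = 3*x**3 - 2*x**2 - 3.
34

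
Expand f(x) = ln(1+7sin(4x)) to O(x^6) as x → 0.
28*x - 392*x**2 + 21728*x**3/3 - 454720*x**4/3 + 10150784*x**5/3 + O(x**6)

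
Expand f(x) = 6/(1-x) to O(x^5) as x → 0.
6 + 6*x + 6*x**2 + 6*x**3 + 6*x**4 + O(x**5)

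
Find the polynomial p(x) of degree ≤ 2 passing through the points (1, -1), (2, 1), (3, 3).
2*x - 3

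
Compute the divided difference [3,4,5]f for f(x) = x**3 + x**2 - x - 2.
13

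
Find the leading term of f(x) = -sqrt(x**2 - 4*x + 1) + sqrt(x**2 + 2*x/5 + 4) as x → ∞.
11/5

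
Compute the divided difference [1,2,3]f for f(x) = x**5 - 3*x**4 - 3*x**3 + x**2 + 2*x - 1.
-2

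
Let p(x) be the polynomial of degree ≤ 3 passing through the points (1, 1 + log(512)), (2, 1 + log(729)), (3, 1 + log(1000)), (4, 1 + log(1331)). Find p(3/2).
1 + log(486*11**(3/16)*2**(7/8)*3**(5/8)*5**(1/16)/5)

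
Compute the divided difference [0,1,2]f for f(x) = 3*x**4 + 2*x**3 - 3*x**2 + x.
24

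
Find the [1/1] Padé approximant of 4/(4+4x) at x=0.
1/(x + 1)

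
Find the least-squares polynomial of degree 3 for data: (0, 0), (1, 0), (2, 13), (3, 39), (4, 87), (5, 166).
-5/14 + (-85/84)x + (10/7)x² + (13/12)x³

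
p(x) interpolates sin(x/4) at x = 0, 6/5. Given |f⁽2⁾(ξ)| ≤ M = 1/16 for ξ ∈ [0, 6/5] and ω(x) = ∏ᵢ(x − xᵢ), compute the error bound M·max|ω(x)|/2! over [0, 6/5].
9/800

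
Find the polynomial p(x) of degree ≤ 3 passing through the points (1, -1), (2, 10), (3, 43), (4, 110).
2*x**3 - x**2 - 2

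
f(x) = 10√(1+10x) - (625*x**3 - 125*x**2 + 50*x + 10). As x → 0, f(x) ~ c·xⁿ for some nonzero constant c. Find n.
4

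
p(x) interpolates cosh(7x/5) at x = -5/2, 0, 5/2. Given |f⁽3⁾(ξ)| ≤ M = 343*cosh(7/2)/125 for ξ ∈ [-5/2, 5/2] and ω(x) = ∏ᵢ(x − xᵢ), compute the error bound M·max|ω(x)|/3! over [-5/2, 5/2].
343*sqrt(3)*cosh(7/2)/216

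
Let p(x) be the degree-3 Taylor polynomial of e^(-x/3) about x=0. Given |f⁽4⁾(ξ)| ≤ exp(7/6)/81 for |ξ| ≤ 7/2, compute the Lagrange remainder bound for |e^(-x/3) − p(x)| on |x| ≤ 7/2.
2401*exp(7/6)/31104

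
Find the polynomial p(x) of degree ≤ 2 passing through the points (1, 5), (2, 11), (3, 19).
x**2 + 3*x + 1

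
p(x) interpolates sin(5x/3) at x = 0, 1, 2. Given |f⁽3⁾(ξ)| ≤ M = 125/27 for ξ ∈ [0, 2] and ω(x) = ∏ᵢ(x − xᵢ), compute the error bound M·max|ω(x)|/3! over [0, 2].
125*sqrt(3)/729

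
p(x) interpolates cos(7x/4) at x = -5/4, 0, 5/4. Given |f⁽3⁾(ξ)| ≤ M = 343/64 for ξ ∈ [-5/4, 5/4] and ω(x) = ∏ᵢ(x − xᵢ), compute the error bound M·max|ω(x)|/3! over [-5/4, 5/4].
42875*sqrt(3)/110592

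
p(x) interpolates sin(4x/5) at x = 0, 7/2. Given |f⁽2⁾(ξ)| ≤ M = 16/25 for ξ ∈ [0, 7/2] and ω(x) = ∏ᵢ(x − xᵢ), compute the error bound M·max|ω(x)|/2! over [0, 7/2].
49/50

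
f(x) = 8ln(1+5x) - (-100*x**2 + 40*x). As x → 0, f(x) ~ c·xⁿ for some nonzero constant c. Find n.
3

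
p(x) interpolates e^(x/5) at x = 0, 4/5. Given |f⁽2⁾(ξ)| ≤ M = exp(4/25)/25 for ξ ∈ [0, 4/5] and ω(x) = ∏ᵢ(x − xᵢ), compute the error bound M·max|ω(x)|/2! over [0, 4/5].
2*exp(4/25)/625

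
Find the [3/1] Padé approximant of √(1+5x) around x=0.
(-125*x**3/64 + 75*x**2/16 + 45*x/8 + 1)/(25*x/8 + 1)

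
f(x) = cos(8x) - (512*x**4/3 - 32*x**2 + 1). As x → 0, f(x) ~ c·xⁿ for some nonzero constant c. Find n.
6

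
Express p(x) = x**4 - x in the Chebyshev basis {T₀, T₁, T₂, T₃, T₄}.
(3/8)T₀ - T₁ + (1/2)T₂ + (1/8)T₄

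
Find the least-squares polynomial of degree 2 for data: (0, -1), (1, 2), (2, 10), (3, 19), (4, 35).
-33/35 + (83/70)x + (27/14)x²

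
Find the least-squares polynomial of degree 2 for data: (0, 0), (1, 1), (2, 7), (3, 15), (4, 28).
-3/35 + (-3/7)x + (13/7)x²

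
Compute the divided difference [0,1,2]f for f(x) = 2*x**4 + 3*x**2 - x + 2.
17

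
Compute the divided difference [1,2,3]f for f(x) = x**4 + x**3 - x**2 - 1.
30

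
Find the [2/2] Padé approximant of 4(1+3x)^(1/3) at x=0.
(28*x**2/3 + 14*x + 4)/(5*x**2/6 + 5*x/2 + 1)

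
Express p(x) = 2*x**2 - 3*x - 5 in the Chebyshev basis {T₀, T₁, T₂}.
(-4)T₀ + (-3)T₁ + T₂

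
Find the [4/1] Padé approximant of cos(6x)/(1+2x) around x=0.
(54*x**4 - 18*x**2 + 1)/(2*x + 1)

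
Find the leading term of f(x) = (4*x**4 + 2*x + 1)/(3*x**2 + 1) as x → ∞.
4*x**2/3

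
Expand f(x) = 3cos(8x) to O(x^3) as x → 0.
3 - 96*x**2 + O(x**3)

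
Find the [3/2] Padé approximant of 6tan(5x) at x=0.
(-50*x**3 + 30*x)/(1 - 10*x**2)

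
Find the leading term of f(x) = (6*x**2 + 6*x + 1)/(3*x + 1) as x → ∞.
2*x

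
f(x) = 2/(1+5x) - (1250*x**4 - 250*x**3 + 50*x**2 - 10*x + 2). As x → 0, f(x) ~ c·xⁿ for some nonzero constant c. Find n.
5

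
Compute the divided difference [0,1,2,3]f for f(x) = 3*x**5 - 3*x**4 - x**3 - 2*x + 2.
56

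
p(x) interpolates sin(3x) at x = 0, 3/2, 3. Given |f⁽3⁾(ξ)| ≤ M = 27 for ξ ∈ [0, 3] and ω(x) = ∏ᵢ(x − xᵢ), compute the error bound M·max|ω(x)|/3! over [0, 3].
27*sqrt(3)/8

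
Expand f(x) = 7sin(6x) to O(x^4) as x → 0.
42*x - 252*x**3 + O(x**4)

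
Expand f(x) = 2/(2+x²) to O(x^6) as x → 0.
1 - x**2/2 + x**4/4 + O(x**6)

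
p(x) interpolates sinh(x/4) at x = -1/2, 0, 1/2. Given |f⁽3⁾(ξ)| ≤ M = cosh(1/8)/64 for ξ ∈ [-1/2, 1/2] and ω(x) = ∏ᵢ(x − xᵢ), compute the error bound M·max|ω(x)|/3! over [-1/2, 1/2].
sqrt(3)*cosh(1/8)/13824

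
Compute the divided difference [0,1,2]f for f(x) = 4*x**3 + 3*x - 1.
12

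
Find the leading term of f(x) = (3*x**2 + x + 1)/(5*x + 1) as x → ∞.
3*x/5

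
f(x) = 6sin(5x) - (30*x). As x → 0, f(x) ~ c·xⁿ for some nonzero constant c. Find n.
3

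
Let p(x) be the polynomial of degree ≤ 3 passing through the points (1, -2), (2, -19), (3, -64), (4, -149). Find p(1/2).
-1/4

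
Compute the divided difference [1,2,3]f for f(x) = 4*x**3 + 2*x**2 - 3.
26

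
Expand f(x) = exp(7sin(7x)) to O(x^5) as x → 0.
1 + 49*x + 2401*x**2/2 + 19208*x**3 + 1764735*x**4/8 + O(x**5)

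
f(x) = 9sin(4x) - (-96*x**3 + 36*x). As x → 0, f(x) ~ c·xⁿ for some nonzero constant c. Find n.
5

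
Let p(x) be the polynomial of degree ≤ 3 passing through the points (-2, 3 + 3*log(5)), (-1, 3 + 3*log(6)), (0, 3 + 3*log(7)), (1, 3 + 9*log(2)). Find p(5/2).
3 + log(16388945225936291321230313138304319488*2**(3/8)*3**(5/16)*5**(7/16)*7**(9/16)/207166472332785427482736201687578125)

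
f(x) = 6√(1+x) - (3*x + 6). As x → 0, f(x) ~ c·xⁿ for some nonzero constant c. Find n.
2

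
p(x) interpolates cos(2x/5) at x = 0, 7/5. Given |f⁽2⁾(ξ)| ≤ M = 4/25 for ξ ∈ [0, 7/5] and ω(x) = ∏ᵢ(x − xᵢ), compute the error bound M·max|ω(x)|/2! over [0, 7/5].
49/1250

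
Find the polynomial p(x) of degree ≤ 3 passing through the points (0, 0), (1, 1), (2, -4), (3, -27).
-2*x**3 + 3*x**2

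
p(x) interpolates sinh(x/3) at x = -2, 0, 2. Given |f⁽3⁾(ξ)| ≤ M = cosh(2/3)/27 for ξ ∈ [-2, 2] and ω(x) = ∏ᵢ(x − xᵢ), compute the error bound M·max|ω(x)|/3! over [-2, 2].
8*sqrt(3)*cosh(2/3)/729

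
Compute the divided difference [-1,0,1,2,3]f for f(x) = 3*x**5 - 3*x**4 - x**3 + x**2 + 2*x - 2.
12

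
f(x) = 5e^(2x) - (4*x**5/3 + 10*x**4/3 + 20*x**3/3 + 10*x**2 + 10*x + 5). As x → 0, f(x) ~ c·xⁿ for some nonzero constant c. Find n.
6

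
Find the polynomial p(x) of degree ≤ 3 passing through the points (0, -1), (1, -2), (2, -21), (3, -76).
-3*x**3 + 2*x - 1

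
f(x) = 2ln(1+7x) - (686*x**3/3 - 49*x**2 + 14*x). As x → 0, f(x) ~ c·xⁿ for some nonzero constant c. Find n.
4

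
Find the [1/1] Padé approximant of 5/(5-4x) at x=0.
1/(1 - 4*x/5)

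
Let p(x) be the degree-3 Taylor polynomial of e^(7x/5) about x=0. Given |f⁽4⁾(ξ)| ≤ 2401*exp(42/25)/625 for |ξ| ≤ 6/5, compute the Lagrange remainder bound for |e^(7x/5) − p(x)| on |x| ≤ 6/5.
129654*exp(42/25)/390625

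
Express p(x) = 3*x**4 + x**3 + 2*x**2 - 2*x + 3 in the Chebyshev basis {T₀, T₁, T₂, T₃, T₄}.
(41/8)T₀ + (-5/4)T₁ + (5/2)T₂ + (1/4)T₃ + (3/8)T₄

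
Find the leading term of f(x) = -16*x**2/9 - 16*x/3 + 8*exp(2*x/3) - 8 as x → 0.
32*x**3/81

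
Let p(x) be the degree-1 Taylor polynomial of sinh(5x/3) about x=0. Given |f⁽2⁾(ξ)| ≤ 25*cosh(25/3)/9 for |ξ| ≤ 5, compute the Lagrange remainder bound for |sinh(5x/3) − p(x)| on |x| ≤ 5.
625*cosh(25/3)/18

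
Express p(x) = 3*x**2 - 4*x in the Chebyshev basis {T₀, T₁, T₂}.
(3/2)T₀ + (-4)T₁ + (3/2)T₂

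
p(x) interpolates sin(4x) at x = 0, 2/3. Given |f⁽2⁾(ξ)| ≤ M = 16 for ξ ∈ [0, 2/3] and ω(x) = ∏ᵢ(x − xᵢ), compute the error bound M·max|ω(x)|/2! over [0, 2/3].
8/9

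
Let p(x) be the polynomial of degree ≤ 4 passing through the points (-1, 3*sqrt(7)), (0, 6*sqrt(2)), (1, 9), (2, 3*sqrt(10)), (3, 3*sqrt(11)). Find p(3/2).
-15*sqrt(2)/16 - 15*sqrt(11)/128 + 9*sqrt(7)/128 + 45*sqrt(10)/32 + 405/64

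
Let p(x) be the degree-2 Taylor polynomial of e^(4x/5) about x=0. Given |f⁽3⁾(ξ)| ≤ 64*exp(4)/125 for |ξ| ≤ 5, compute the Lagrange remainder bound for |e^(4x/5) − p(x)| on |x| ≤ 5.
32*exp(4)/3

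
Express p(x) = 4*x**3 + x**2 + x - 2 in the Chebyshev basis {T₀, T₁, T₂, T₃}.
(-3/2)T₀ + (4)T₁ + (1/2)T₂ + T₃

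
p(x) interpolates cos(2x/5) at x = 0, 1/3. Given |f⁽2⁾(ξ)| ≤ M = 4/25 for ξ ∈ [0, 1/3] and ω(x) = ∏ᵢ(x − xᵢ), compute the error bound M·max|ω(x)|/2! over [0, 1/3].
1/450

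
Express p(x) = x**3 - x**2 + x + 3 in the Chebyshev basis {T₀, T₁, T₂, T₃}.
(5/2)T₀ + (7/4)T₁ + (-1/2)T₂ + (1/4)T₃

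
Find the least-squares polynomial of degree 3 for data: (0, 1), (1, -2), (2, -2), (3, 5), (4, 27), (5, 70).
19/21 + (-25/18)x + (-47/21)x² + (19/18)x³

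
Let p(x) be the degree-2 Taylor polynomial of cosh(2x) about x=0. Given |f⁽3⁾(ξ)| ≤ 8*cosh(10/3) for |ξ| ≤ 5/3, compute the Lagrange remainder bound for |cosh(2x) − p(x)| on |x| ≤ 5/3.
500*cosh(10/3)/81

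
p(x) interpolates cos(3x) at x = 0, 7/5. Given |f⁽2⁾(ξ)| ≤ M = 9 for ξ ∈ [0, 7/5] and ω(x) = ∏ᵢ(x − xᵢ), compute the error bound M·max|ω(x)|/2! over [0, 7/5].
441/200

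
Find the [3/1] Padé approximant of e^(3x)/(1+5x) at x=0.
(5679*x**3/1088 + 1197*x**2/272 + 1659*x/544 + 1)/(2747*x/544 + 1)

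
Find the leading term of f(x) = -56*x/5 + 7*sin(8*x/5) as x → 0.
-1792*x**3/375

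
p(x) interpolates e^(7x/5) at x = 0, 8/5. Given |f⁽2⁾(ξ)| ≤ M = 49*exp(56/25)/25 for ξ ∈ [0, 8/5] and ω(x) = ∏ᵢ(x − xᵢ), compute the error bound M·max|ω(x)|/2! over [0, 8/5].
392*exp(56/25)/625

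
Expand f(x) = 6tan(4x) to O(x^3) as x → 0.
24*x + O(x**3)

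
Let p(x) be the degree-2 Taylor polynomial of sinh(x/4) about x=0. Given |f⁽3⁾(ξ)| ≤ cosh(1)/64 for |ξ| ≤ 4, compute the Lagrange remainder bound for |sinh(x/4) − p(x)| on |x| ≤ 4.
cosh(1)/6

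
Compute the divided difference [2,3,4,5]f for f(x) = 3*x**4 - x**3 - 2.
41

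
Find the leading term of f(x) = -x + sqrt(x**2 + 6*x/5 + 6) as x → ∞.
3/5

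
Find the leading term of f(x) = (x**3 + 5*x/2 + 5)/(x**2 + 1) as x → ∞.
x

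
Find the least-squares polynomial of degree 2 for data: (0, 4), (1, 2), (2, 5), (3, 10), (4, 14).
17/5 + (-6/5)x + x²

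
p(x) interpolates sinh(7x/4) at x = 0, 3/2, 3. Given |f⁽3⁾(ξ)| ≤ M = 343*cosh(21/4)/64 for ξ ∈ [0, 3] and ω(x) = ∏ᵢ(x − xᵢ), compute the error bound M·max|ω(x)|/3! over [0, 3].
343*sqrt(3)*cosh(21/4)/512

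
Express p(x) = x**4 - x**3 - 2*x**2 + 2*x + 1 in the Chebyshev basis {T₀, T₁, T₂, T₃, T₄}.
(3/8)T₀ + (5/4)T₁ + (-1/2)T₂ + (-1/4)T₃ + (1/8)T₄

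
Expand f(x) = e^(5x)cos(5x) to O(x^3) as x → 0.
1 + 5*x + O(x**3)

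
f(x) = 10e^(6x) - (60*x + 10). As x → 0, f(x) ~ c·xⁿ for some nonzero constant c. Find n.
2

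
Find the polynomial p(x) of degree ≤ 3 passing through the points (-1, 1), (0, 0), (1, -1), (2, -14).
-2*x**3 + x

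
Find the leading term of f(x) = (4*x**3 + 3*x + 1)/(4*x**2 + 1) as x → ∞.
x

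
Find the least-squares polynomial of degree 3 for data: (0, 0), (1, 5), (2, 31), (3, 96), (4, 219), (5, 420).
-1/14 + (121/84)x + (19/28)x² + (19/6)x³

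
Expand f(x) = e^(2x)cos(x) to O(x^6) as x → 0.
1 + 2*x + 3*x**2/2 + x**3/3 - 7*x**4/24 - 19*x**5/60 + O(x**6)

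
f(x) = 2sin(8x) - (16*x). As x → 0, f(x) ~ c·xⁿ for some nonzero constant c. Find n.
3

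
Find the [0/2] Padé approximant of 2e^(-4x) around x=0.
2/(8*x**2 + 4*x + 1)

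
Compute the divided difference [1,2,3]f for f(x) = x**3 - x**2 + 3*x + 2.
5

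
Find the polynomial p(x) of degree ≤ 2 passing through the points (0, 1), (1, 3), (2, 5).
2*x + 1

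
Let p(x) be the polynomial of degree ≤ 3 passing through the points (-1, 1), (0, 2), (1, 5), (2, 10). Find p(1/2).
13/4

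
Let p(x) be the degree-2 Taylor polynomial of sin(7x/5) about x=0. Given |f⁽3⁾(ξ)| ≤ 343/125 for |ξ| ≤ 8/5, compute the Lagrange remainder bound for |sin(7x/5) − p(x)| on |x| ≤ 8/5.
87808/46875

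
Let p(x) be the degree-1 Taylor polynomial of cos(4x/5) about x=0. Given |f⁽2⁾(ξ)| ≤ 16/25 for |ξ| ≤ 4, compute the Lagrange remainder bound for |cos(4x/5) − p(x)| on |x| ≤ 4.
128/25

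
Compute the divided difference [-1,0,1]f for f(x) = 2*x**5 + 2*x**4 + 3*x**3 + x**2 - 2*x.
3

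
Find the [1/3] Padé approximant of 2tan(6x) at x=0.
12*x/(1 - 12*x**2)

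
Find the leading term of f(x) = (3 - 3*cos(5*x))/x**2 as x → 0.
75/2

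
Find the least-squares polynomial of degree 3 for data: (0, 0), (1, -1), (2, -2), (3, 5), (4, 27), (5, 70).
1/14 + (61/84)x + (-89/28)x² + (7/6)x³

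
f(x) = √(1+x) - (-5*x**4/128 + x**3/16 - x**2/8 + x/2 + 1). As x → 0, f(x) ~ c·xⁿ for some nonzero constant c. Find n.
5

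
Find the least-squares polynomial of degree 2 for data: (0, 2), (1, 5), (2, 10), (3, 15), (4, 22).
68/35 + (19/7)x + (4/7)x²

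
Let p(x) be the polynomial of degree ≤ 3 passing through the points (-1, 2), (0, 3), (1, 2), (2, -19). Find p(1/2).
31/8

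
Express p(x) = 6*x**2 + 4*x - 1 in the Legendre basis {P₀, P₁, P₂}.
P₀ + (4)P₁ + (4)P₂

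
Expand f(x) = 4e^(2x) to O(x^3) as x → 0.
4 + 8*x + 8*x**2 + O(x**3)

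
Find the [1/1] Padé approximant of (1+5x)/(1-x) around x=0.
(5*x + 1)/(1 - x)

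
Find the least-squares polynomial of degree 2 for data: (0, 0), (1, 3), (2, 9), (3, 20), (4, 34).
2/35 + (11/14)x + (27/14)x²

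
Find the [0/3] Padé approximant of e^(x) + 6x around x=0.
1/(-2017*x**3/6 + 97*x**2/2 - 7*x + 1)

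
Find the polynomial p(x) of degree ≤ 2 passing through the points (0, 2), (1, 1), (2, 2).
x**2 - 2*x + 2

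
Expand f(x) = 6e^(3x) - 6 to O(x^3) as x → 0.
18*x + 27*x**2 + O(x**3)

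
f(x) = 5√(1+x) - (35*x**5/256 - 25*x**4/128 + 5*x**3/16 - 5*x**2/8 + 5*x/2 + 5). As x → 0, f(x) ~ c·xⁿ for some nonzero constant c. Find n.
6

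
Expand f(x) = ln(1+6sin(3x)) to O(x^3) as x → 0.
18*x - 162*x**2 + O(x**3)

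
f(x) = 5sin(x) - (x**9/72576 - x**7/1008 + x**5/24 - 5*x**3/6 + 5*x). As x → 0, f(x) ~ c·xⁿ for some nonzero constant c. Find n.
11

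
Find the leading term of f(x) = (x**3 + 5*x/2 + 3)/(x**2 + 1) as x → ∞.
x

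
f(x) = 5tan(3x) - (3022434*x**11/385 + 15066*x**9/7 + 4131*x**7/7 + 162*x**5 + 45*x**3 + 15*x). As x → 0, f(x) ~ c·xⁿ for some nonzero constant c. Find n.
13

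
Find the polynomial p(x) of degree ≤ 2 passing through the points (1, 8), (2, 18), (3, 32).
2*x**2 + 4*x + 2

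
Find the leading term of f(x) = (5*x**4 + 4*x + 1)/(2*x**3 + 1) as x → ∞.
5*x/2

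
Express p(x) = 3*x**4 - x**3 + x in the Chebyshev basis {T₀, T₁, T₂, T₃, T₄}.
(9/8)T₀ + (1/4)T₁ + (3/2)T₂ + (-1/4)T₃ + (3/8)T₄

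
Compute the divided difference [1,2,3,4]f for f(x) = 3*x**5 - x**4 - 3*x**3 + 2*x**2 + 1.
182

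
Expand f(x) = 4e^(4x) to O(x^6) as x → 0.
4 + 16*x + 32*x**2 + 128*x**3/3 + 128*x**4/3 + 512*x**5/15 + O(x**6)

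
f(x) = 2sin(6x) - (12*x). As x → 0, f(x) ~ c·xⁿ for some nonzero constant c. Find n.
3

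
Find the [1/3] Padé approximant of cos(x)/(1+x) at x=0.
(1 - 5*x/12)/(7*x**3/24 + x**2/12 + 7*x/12 + 1)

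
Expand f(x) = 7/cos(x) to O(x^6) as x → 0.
7 + 7*x**2/2 + 35*x**4/24 + O(x**6)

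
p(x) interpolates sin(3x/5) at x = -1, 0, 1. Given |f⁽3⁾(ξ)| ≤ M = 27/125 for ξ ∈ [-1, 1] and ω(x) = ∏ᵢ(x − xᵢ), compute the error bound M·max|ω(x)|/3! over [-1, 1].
sqrt(3)/125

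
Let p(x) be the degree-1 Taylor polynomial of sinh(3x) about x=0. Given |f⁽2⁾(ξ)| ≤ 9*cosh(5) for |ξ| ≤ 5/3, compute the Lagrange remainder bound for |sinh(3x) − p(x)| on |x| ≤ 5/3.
25*cosh(5)/2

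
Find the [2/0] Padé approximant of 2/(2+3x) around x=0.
9*x**2/4 - 3*x/2 + 1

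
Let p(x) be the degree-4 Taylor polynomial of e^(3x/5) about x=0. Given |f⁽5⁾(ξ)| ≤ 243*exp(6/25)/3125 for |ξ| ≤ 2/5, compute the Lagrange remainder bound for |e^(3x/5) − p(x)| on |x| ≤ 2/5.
324*exp(6/25)/48828125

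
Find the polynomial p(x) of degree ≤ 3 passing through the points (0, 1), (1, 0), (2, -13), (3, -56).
-3*x**3 + 3*x**2 - x + 1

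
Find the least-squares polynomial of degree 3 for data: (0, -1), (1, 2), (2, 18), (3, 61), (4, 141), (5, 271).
-59/63 + (-53/189)x + (247/252)x² + (215/108)x³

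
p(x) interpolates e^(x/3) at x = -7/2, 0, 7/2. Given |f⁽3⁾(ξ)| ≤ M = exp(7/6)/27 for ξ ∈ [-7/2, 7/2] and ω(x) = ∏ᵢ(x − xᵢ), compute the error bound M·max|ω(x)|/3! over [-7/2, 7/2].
343*sqrt(3)*exp(7/6)/5832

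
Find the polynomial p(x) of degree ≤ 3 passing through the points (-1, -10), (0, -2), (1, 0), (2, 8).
2*x**3 - 3*x**2 + 3*x - 2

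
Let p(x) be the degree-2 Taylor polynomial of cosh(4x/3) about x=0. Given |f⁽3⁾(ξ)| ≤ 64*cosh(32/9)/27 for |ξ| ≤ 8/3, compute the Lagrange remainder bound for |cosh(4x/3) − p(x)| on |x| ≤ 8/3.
16384*cosh(32/9)/2187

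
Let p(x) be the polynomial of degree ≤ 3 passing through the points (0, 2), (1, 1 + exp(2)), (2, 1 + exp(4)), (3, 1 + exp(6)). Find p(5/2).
-5*exp(2)/16 + 17/16 + 15*exp(4)/16 + 5*exp(6)/16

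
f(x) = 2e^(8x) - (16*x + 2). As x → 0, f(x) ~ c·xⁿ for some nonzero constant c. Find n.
2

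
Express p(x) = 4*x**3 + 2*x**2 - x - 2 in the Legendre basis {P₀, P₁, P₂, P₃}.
(-4/3)P₀ + (7/5)P₁ + (4/3)P₂ + (8/5)P₃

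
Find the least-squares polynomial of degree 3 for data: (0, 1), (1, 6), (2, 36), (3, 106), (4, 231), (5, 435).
5/7 + (10/21)x + (75/28)x² + (35/12)x³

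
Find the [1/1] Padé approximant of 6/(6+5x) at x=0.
1/(5*x/6 + 1)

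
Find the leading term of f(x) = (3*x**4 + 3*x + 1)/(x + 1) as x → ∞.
3*x**3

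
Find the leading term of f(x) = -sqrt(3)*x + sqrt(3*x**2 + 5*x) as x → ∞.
5*sqrt(3)/6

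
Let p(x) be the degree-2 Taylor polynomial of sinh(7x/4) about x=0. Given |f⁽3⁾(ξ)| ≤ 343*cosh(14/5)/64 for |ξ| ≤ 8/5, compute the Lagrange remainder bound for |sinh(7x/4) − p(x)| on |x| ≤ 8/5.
1372*cosh(14/5)/375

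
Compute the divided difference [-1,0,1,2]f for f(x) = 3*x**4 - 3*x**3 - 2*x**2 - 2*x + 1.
3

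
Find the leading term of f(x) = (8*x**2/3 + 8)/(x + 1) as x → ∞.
8*x/3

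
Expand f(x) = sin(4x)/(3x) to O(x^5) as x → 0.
4/3 - 32*x**2/9 + 128*x**4/45 + O(x**5)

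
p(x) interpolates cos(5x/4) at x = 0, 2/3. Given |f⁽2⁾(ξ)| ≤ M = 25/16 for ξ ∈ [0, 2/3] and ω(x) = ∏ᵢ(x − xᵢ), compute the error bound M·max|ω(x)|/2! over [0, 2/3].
25/288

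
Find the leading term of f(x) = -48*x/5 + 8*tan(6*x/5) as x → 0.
576*x**3/125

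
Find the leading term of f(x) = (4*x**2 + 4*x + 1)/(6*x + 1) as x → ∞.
2*x/3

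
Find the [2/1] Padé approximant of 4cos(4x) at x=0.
4 - 32*x**2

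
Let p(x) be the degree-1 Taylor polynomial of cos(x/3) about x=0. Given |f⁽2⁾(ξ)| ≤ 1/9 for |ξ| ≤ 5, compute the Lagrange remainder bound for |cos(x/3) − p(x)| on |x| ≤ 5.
25/18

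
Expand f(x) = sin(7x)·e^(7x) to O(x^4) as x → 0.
7*x + 49*x**2 + 343*x**3/3 + O(x**4)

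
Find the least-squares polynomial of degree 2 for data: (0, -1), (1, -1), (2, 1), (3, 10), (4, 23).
-24/35 + (-247/70)x + (33/14)x²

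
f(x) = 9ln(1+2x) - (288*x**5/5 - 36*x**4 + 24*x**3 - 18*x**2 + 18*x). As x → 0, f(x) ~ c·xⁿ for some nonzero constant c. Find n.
6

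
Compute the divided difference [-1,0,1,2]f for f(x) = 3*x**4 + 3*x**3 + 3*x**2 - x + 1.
9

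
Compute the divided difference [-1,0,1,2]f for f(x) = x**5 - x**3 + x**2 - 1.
4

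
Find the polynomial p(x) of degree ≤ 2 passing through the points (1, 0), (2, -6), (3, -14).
-x**2 - 3*x + 4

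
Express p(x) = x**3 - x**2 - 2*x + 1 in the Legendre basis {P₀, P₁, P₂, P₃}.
(2/3)P₀ + (-7/5)P₁ + (-2/3)P₂ + (2/5)P₃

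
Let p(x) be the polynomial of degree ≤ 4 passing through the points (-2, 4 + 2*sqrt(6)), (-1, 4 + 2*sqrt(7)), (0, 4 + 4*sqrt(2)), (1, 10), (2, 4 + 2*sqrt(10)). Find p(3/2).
-35*sqrt(2)/16 - 5*sqrt(6)/64 + 7*sqrt(7)/16 + 35*sqrt(10)/64 + 169/16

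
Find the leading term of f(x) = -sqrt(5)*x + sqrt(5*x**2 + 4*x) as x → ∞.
2*sqrt(5)/5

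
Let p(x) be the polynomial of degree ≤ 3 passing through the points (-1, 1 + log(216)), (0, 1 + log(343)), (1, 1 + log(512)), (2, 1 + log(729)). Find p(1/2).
1 + log(112*2**(7/8)*3**(7/16)*7**(11/16)/3)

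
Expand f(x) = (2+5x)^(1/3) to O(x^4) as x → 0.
2**(1/3) + 5*2**(1/3)*x/6 - 25*2**(1/3)*x**2/36 + 625*2**(1/3)*x**3/648 + O(x**4)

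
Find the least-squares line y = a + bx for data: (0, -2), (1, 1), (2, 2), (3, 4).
a = -8/5, b = 19/10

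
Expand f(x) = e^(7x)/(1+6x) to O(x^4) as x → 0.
1 + x + 37*x**2/2 - 323*x**3/6 + O(x**4)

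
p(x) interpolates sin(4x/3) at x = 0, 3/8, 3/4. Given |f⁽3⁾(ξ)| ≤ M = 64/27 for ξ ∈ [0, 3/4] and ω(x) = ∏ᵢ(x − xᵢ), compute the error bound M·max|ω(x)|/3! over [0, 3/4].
sqrt(3)/216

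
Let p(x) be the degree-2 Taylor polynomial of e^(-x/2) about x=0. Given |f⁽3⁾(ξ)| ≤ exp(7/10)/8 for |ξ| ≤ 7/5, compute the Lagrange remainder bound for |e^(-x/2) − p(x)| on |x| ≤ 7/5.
343*exp(7/10)/6000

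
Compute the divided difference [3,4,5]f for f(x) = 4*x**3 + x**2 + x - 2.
49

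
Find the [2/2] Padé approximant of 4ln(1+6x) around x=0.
24*x*(3*x + 1)/(6*x**2 + 6*x + 1)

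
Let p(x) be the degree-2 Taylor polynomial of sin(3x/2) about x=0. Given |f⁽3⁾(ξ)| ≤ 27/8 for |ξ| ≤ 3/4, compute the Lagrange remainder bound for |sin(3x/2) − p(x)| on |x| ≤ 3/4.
243/1024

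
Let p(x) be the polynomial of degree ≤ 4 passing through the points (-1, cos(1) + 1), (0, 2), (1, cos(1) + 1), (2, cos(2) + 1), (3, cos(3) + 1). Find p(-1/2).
-35*cos(1)/128 + 7*cos(2)/32 - 5*cos(3)/128 + 67/32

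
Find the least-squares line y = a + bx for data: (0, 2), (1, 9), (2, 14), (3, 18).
a = 14/5, b = 53/10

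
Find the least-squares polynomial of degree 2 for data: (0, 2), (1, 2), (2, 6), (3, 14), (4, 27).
73/35 + (-83/35)x + (15/7)x²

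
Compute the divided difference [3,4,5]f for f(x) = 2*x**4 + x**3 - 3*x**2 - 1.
203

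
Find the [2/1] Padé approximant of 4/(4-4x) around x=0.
1/(1 - x)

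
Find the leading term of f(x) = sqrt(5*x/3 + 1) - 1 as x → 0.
5*x/6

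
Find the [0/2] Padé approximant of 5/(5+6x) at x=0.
1/(6*x/5 + 1)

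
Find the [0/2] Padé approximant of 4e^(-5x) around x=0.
4/(25*x**2/2 + 5*x + 1)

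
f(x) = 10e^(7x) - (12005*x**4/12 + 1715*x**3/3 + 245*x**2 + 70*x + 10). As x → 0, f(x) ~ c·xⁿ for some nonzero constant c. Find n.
5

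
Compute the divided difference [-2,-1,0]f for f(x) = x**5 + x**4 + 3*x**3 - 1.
-17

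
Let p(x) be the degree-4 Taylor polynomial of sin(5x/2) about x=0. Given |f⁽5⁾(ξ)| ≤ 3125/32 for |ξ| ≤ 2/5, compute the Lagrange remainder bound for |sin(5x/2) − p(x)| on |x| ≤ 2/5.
1/120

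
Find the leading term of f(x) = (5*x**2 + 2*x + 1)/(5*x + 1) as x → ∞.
x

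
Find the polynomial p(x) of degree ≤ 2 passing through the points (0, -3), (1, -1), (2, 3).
x**2 + x - 3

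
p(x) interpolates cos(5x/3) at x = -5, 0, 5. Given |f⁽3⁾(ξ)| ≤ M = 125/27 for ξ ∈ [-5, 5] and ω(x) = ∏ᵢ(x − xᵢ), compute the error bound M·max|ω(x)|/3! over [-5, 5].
15625*sqrt(3)/729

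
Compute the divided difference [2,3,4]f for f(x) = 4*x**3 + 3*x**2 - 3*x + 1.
39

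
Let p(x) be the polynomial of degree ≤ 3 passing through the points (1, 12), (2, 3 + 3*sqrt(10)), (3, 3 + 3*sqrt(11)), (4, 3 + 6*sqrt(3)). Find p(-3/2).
-1485*sqrt(10)/16 - 315*sqrt(3)/8 + 2127/16 + 1155*sqrt(11)/16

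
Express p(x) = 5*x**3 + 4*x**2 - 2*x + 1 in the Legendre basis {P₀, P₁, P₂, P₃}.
(7/3)P₀ + P₁ + (8/3)P₂ + (2)P₃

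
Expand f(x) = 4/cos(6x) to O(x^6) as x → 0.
4 + 72*x**2 + 1080*x**4 + O(x**6)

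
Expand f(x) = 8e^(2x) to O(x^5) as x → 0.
8 + 16*x + 16*x**2 + 32*x**3/3 + 16*x**4/3 + O(x**5)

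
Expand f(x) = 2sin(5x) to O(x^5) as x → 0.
10*x - 125*x**3/3 + O(x**5)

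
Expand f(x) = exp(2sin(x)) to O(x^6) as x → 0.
1 + 2*x + 2*x**2 + x**3 - 23*x**5/60 + O(x**6)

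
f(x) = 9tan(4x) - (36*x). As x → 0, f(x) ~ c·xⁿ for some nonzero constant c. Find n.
3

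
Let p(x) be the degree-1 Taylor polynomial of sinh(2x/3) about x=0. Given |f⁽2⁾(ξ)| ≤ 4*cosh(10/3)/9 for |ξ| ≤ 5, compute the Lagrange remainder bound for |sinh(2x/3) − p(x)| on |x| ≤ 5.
50*cosh(10/3)/9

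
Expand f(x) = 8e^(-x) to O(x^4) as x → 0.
8 - 8*x + 4*x**2 - 4*x**3/3 + O(x**4)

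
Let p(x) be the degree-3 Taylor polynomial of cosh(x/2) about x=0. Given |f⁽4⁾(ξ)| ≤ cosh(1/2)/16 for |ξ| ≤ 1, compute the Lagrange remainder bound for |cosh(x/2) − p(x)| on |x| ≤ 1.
cosh(1/2)/384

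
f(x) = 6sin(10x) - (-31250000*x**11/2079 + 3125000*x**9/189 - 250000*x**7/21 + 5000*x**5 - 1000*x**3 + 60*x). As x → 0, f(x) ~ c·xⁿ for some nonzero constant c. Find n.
13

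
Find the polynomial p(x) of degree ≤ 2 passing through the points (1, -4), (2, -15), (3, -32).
-3*x**2 - 2*x + 1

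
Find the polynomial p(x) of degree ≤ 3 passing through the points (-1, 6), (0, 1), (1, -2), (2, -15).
-2*x**3 + x**2 - 2*x + 1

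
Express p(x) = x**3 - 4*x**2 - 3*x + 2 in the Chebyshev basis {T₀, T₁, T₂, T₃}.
(-9/4)T₁ + (-2)T₂ + (1/4)T₃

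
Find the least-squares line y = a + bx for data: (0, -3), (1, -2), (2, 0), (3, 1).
a = -31/10, b = 7/5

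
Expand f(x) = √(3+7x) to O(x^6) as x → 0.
sqrt(3) + 7*sqrt(3)*x/6 - 49*sqrt(3)*x**2/72 + 343*sqrt(3)*x**3/432 - 12005*sqrt(3)*x**4/10368 + 117649*sqrt(3)*x**5/62208 + O(x**6)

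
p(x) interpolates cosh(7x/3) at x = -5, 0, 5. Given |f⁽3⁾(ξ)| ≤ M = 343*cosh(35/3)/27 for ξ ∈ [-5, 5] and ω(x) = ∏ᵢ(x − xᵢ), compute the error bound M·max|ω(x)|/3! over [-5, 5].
42875*sqrt(3)*cosh(35/3)/729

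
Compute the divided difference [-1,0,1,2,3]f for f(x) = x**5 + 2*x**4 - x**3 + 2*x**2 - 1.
7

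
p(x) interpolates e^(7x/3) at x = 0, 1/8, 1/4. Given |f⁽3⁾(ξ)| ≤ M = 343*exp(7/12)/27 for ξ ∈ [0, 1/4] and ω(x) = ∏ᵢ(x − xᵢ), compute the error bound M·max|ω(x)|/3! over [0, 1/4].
343*sqrt(3)*exp(7/12)/373248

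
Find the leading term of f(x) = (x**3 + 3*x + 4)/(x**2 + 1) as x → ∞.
x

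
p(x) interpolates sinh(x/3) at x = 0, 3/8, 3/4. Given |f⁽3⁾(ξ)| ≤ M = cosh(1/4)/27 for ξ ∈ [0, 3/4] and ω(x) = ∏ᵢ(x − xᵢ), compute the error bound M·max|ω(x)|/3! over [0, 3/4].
sqrt(3)*cosh(1/4)/13824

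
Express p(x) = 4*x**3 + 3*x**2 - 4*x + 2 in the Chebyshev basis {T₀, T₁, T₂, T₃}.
(7/2)T₀ - T₁ + (3/2)T₂ + T₃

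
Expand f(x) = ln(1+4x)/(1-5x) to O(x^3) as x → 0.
4*x + 12*x**2 + O(x**3)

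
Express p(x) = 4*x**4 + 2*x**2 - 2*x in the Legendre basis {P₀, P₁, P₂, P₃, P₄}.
(22/15)P₀ + (-2)P₁ + (76/21)P₂ + (32/35)P₄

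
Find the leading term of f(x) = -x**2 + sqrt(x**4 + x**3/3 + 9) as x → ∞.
x/6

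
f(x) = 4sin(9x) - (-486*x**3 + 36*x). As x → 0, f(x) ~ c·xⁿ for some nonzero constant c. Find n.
5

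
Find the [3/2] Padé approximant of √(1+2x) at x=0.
(x**3/4 + 9*x**2/4 + 3*x + 1)/(3*x**2/4 + 2*x + 1)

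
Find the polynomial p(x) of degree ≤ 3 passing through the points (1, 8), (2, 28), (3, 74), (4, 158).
2*x**3 + x**2 + 3*x + 2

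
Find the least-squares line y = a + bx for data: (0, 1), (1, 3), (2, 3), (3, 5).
a = 6/5, b = 6/5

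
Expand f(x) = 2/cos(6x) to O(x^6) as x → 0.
2 + 36*x**2 + 540*x**4 + O(x**6)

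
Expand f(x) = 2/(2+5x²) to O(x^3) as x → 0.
1 - 5*x**2/2 + O(x**3)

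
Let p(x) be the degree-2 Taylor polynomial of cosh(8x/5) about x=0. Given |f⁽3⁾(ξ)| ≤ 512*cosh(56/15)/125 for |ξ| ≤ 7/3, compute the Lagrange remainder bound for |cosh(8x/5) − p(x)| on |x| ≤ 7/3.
87808*cosh(56/15)/10125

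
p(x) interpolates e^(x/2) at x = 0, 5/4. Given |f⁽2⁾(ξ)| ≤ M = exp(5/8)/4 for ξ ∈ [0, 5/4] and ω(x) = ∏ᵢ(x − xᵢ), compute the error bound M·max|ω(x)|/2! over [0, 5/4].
25*exp(5/8)/512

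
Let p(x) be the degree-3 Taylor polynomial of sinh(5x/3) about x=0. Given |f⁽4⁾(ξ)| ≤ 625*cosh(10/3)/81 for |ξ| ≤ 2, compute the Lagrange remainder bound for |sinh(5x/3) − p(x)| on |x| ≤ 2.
1250*cosh(10/3)/243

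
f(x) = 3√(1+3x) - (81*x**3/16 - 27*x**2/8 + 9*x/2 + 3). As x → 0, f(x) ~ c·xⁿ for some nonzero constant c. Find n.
4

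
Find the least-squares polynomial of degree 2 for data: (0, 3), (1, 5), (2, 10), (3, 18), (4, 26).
96/35 + (113/70)x + (15/14)x²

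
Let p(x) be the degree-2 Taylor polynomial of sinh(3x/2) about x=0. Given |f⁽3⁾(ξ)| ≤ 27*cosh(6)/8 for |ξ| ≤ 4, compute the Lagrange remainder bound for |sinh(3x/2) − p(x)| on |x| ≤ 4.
36*cosh(6)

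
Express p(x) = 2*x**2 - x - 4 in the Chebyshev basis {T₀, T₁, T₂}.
(-3)T₀ - T₁ + T₂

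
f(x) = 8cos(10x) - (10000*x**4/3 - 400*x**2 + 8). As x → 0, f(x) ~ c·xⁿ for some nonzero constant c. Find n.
6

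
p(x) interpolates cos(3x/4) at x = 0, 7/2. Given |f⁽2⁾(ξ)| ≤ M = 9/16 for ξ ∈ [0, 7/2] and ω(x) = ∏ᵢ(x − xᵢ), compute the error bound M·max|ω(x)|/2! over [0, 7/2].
441/512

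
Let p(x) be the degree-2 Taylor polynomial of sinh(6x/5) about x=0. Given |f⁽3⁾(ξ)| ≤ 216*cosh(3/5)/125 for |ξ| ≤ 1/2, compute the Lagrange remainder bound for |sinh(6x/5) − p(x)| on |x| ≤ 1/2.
9*cosh(3/5)/250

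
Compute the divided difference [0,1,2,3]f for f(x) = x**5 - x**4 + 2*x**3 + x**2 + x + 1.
21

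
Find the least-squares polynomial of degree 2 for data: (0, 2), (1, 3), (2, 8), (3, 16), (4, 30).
15/7 + (-97/70)x + (29/14)x²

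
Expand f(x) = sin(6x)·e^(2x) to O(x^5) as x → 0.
6*x + 12*x**2 - 24*x**3 - 64*x**4 + O(x**5)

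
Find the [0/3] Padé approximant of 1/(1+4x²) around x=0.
1/(4*x**2 + 1)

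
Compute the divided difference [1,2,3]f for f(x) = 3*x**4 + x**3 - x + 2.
81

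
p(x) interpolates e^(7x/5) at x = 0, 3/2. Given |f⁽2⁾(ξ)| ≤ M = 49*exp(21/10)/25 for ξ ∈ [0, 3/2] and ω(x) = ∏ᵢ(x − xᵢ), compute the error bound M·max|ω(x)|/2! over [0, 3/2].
441*exp(21/10)/800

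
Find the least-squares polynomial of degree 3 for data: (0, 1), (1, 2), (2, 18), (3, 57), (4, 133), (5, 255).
58/63 + (-691/378)x + (355/252)x² + (197/108)x³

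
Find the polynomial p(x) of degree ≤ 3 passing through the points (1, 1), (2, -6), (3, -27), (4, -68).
-x**3 - x**2 + 3*x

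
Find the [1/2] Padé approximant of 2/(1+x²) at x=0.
2/(x**2 + 1)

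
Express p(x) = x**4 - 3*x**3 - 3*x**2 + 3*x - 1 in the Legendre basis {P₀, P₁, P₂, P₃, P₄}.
(-9/5)P₀ + (6/5)P₁ + (-10/7)P₂ + (-6/5)P₃ + (8/35)P₄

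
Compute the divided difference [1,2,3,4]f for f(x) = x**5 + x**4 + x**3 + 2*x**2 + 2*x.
76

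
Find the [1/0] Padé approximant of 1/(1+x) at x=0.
1 - x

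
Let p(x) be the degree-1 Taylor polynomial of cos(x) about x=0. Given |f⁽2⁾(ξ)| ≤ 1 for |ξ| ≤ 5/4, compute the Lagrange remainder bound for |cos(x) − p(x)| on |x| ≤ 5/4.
25/32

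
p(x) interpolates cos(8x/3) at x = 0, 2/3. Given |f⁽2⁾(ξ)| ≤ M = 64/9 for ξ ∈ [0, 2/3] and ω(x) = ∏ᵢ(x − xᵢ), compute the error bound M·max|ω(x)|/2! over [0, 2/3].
32/81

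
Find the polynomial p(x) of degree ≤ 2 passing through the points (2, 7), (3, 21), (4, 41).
3*x**2 - x - 3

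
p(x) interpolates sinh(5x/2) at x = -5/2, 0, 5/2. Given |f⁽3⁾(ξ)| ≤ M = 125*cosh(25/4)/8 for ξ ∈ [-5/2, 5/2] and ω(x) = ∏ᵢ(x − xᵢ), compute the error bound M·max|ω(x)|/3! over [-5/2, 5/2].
15625*sqrt(3)*cosh(25/4)/1728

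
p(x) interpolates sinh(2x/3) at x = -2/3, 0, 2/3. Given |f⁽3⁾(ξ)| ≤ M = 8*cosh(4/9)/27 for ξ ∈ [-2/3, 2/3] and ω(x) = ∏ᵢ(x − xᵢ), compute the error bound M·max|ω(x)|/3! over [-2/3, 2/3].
64*sqrt(3)*cosh(4/9)/19683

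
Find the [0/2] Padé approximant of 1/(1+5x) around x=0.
1/(5*x + 1)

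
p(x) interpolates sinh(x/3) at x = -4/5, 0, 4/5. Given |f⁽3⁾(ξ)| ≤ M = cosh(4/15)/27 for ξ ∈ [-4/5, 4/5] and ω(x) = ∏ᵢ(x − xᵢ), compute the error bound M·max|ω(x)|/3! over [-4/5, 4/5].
64*sqrt(3)*cosh(4/15)/91125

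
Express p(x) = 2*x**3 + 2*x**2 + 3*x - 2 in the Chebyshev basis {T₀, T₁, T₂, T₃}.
-T₀ + (9/2)T₁ + T₂ + (1/2)T₃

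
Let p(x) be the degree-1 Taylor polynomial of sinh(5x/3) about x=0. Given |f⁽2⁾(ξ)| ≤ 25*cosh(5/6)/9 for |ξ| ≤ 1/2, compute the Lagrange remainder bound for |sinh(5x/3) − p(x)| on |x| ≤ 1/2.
25*cosh(5/6)/72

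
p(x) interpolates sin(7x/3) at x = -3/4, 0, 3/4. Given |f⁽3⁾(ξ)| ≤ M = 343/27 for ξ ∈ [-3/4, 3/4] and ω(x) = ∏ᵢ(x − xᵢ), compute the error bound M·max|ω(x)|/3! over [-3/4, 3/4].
343*sqrt(3)/1728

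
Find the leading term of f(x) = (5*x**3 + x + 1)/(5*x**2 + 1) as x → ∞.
x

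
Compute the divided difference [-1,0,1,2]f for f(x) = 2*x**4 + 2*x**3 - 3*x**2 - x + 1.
6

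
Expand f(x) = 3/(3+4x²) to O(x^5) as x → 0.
1 - 4*x**2/3 + 16*x**4/9 + O(x**5)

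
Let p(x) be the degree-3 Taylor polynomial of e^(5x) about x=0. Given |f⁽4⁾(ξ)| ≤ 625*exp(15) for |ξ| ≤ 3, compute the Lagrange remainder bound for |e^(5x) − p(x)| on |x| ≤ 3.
16875*exp(15)/8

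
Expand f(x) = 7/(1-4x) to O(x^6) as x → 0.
7 + 28*x + 112*x**2 + 448*x**3 + 1792*x**4 + 7168*x**5 + O(x**6)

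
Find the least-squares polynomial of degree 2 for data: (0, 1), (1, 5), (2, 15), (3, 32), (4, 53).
6/7 + (97/70)x + (41/14)x²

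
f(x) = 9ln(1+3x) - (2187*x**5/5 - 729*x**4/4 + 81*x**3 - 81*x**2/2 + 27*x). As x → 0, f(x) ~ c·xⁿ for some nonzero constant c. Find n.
6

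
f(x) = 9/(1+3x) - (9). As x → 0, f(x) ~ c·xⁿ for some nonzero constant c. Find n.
1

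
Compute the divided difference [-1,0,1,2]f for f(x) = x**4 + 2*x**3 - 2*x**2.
4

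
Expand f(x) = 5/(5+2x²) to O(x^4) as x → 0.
1 - 2*x**2/5 + O(x**4)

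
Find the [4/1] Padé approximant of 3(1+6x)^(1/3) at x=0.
(16*x**4 - 64*x**3/5 + 72*x**2/5 + 96*x/5 + 3)/(22*x/5 + 1)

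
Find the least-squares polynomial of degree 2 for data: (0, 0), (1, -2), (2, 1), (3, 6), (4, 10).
-3/5 + (-6/5)x + x²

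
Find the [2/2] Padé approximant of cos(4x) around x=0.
(1 - 20*x**2/3)/(4*x**2/3 + 1)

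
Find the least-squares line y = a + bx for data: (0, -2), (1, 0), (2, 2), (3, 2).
a = -8/5, b = 7/5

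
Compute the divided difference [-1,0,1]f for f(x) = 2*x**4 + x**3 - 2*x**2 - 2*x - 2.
0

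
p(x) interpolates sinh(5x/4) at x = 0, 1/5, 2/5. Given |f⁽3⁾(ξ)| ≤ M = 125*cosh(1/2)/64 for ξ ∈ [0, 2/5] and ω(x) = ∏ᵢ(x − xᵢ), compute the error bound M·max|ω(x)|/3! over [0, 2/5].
sqrt(3)*cosh(1/2)/1728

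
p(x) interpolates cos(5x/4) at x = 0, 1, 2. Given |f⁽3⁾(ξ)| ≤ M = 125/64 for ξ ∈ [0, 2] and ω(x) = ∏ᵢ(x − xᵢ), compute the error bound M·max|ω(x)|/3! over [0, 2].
125*sqrt(3)/1728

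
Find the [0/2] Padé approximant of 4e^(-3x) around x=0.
4/(9*x**2/2 + 3*x + 1)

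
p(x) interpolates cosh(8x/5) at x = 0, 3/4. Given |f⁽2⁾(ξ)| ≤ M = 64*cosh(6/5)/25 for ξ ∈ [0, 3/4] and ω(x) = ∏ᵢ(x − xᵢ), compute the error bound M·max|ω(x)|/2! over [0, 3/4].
9*cosh(6/5)/50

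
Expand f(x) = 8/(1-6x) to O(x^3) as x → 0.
8 + 48*x + 288*x**2 + O(x**3)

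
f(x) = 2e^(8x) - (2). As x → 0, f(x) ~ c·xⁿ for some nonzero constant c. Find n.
1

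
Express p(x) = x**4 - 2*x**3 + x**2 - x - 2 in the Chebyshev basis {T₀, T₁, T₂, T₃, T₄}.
(-9/8)T₀ + (-5/2)T₁ + T₂ + (-1/2)T₃ + (1/8)T₄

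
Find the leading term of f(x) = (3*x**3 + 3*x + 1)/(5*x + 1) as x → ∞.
3*x**2/5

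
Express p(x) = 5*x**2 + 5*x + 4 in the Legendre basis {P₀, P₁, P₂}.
(17/3)P₀ + (5)P₁ + (10/3)P₂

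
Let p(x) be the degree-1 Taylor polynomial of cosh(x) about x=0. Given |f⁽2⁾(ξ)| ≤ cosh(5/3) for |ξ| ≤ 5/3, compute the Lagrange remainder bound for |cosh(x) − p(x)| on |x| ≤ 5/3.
25*cosh(5/3)/18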